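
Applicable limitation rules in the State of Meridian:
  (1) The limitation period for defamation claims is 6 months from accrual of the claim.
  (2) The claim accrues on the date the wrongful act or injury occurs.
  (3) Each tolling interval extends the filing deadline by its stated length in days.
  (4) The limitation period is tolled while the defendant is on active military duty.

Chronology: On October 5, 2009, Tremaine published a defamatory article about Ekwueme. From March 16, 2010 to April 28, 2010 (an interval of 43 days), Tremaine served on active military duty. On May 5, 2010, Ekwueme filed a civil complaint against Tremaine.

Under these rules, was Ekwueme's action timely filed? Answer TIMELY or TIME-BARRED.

TIMELY

The limitation period began to run on October 5, 2009.
The untolled deadline — 6 months after October 5, 2009 — is April 5, 2010.
Because the defendant's active military service ran from March 16, 2010 to April 28, 2010, the deadline is extended by 43 days to May 18, 2010.
The May 5, 2010 filing precedes the May 18, 2010 deadline; the claim is timely.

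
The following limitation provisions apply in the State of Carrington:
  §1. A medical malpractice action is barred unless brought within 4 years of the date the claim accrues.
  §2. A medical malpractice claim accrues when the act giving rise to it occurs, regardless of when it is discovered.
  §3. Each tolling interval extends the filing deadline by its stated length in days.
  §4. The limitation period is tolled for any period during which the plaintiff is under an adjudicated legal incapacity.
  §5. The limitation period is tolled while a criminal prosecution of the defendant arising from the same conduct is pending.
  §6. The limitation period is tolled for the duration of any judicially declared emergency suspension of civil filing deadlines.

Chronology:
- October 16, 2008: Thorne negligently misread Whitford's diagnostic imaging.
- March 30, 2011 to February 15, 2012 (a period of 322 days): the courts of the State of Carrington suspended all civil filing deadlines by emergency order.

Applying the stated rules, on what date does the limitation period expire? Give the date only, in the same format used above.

September 3, 2013

The claim accrued on October 16, 2008, when the wrongful act occurred.
The untolled deadline — 4 years after October 16, 2008 — is October 16, 2012.
The period was tolled for 322 days by the emergency suspension of filing deadlines (March 30, 2011 to February 15, 2012), pushing the deadline to September 3, 2013.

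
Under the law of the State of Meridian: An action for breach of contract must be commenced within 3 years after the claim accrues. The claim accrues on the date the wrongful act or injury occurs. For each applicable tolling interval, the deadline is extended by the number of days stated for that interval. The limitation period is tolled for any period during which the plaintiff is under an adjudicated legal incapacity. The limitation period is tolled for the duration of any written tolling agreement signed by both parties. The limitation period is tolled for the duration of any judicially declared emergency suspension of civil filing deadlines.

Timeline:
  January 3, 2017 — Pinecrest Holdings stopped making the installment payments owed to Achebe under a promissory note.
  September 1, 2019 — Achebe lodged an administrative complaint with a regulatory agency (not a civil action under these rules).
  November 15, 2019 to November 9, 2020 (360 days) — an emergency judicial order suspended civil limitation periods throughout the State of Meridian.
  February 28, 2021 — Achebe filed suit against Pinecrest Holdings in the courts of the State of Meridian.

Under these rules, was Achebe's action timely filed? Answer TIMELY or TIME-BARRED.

The claim accrued on January 3, 2017, when the wrongful act occurred.
Adding the 3 years base period to January 3, 2017 gives a deadline of January 3, 2020, before any tolling.
The emergency suspension of filing deadlines from November 15, 2019 to November 9, 2020 tolled the period for 360 days, extending the deadline to December 28, 2020.
None of the other events listed affects the running of the period under the stated rules.
Filing on February 28, 2021 missed the December 28, 2020 deadline — the action is time-barred.

TIME-BARRED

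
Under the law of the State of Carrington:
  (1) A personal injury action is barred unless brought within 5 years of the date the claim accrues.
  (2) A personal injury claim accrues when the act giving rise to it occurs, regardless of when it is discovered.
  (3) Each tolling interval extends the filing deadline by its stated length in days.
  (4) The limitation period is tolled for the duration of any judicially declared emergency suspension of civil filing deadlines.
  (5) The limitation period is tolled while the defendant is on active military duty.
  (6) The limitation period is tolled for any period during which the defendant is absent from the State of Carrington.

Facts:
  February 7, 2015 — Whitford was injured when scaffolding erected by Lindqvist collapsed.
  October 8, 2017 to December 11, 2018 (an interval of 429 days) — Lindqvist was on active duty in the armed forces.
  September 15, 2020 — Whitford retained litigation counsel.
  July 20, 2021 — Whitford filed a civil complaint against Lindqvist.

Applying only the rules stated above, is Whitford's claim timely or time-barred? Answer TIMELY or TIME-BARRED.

TIME-BARRED

The limitation period began to run on February 7, 2015.
5 years from February 7, 2015 is February 7, 2020.
The period was tolled for 429 days by the defendant's active military service (October 8, 2017 to December 11, 2018), pushing the deadline to April 11, 2021.
The other events in the timeline have no effect on the limitation period under the stated rules.
The July 20, 2021 filing falls after the April 11, 2021 deadline; the claim is time-barred.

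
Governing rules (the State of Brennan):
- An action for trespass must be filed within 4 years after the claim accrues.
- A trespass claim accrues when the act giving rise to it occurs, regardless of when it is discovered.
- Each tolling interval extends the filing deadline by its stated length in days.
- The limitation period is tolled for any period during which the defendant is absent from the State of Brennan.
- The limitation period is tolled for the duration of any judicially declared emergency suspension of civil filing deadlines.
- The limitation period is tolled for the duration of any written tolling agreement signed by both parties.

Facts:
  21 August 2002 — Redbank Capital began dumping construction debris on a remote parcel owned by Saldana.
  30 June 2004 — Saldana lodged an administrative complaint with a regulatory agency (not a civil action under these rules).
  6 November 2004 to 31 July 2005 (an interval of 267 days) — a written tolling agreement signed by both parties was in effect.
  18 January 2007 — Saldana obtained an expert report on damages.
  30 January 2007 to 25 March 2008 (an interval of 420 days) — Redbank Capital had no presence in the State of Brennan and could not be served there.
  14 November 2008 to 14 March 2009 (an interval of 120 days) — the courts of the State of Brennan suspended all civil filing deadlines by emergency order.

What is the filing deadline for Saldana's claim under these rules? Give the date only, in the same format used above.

The claim accrued on 21 August 2002, the date of the act.
Adding the 4 years base period to 21 August 2002 gives a deadline of 21 August 2006, before any tolling.
The written tolling agreement from 6 November 2004 to 31 July 2005 tolled the period for 267 days, extending the deadline to 15 May 2007.
The period was tolled for 420 days by the defendant's absence from the jurisdiction (30 January 2007 to 25 March 2008), pushing the deadline to 8 July 2008.
The emergency suspension of filing deadlines from 14 November 2008 to 14 March 2009 began after the period had already run on 8 July 2008, so it has no tolling effect.
The other events in the timeline have no effect on the limitation period under the stated rules.

8 July 2008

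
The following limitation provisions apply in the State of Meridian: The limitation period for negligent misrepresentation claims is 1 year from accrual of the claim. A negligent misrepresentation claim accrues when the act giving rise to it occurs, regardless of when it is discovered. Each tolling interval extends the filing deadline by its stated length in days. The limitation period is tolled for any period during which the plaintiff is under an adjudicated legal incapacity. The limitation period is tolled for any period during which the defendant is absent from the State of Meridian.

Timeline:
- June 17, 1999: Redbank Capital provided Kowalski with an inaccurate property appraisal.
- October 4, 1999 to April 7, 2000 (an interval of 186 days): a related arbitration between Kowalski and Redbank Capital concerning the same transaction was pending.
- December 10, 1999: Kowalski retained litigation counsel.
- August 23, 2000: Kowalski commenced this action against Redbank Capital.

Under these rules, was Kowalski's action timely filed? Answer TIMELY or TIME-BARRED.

TIME-BARRED

The limitation period began to run on June 17, 1999.
The untolled deadline — 1 year after June 17, 1999 — is June 17, 2000.
Although a pending arbitration ran from October 4, 1999 to April 7, 2000, the stated rules do not make that a tolling event, so it is disregarded.
The other events in the timeline have no effect on the limitation period under the stated rules.
The August 23, 2000 filing falls after the June 17, 2000 deadline; the claim is time-barred.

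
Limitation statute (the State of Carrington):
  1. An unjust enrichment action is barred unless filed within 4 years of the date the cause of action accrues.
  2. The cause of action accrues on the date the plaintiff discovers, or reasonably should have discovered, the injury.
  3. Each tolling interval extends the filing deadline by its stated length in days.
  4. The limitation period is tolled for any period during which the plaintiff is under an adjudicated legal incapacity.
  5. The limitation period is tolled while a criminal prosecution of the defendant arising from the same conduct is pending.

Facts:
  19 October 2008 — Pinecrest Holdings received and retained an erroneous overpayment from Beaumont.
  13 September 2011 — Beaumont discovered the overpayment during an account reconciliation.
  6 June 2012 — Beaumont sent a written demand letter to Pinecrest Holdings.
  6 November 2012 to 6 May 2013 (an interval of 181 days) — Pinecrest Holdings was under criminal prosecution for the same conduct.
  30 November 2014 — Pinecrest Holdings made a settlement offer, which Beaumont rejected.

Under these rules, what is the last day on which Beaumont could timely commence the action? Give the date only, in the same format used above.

The claim did not accrue until Beaumont discovered the injury on 13 September 2011; the 19 October 2008 act date does not start the clock under the stated rule.
The untolled deadline — 4 years after 13 September 2011 — is 13 September 2015.
Because the pending criminal prosecution ran from 6 November 2012 to 6 May 2013, the deadline is extended by 181 days to 12 March 2016.
The other events in the timeline have no effect on the limitation period under the stated rules.

12 March 2016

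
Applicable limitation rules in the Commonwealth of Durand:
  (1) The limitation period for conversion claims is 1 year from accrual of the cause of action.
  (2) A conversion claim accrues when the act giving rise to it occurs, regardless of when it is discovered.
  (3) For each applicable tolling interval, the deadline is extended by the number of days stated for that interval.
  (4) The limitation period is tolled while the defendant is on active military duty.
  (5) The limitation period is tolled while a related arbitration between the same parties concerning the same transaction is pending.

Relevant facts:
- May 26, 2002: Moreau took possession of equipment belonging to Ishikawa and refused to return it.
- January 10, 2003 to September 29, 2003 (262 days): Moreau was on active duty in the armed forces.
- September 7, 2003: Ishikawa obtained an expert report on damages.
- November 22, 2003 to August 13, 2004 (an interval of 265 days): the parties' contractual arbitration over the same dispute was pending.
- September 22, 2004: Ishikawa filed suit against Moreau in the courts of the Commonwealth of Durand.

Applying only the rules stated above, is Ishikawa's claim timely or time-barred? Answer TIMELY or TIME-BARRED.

The limitation period began to run on May 26, 2002.
1 year from May 26, 2002 is May 26, 2003.
The defendant's active military service from January 10, 2003 to September 29, 2003 tolled the period for 262 days, extending the deadline to February 12, 2004.
Because the pending related arbitration ran from November 22, 2003 to August 13, 2004, the deadline is extended by 265 days to November 3, 2004.
Nothing else in the chronology tolls or restarts the period.
The September 22, 2004 filing precedes the November 3, 2004 deadline; the claim is timely.

TIMELY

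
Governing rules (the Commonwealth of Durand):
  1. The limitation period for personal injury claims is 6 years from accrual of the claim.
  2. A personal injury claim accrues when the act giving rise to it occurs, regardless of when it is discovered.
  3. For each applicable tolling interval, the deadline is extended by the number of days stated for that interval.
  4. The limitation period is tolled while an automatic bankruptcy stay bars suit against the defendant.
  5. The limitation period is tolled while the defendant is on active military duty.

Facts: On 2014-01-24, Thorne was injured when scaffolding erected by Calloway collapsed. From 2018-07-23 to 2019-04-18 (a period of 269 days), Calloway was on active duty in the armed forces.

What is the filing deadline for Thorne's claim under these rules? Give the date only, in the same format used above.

2020-10-19

The claim accrued on 2014-01-24, when the wrongful act occurred.
Adding the 6 years base period to 2014-01-24 gives a deadline of 2020-01-24, before any tolling.
The defendant's active military service from 2018-07-23 to 2019-04-18 tolled the period for 269 days, extending the deadline to 2020-10-19.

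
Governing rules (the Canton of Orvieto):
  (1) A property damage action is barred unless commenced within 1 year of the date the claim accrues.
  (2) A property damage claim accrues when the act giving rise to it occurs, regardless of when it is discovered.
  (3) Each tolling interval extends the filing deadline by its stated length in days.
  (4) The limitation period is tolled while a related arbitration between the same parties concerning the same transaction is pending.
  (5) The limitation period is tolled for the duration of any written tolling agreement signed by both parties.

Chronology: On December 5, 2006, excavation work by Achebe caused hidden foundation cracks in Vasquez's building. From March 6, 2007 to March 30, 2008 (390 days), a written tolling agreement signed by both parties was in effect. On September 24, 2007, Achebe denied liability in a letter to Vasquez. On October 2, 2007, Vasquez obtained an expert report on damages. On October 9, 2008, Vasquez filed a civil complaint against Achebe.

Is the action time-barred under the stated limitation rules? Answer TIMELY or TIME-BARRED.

TIMELY

The limitation period began to run on December 5, 2006.
The untolled deadline — 1 year after December 5, 2006 — is December 5, 2007.
Because the written tolling agreement ran from March 6, 2007 to March 30, 2008, the deadline is extended by 390 days to December 29, 2008.
Nothing else in the chronology tolls or restarts the period.
Vasquez filed on October 9, 2008, before the December 29, 2008 deadline, so the action is timely.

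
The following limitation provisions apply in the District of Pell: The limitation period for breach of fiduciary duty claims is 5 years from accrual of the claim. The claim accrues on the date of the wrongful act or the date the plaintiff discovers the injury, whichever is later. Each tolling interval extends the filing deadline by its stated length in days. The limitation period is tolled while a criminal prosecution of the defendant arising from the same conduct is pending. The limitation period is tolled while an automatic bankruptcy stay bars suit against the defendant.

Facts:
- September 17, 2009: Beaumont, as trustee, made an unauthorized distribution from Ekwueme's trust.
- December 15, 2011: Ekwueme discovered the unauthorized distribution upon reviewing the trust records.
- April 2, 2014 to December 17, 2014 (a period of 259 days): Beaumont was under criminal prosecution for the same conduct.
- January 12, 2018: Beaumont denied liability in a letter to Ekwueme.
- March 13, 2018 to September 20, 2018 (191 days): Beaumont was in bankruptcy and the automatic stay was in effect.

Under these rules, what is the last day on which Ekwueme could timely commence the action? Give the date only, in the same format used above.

Because discovery on December 15, 2011 post-dates the September 17, 2009 act, accrual under the later-of rule falls on December 15, 2011.
Adding the 5 years base period to December 15, 2011 gives a deadline of December 15, 2016, before any tolling.
Because the pending criminal prosecution ran from April 2, 2014 to December 17, 2014, the deadline is extended by 259 days to August 31, 2017.
The automatic bankruptcy stay from March 13, 2018 to September 20, 2018 began after the period had already run on August 31, 2017, so it has no tolling effect.
None of the other events listed affects the running of the period under the stated rules.

August 31, 2017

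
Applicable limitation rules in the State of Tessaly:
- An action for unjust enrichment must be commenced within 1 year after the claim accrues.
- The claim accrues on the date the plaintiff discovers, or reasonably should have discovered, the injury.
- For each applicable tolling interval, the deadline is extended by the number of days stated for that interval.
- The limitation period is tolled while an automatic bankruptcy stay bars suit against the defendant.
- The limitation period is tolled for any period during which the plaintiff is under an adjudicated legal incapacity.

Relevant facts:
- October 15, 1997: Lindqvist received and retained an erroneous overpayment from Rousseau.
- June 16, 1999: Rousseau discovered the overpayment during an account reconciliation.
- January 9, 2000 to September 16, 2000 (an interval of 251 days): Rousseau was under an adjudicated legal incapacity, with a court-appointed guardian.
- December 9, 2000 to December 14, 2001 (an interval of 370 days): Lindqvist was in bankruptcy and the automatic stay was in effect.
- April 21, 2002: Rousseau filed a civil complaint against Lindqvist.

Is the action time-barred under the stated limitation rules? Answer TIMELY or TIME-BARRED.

TIME-BARRED

Accrual is tied to discovery, so the period began on June 16, 1999 rather than on October 15, 1997 when the act occurred.
Adding the 1 year base period to June 16, 1999 gives a deadline of June 16, 2000, before any tolling.
The plaintiff's legal incapacity from January 9, 2000 to September 16, 2000 tolled the period for 251 days, extending the deadline to February 22, 2001.
The period was tolled for 370 days by the automatic bankruptcy stay (December 9, 2000 to December 14, 2001), pushing the deadline to February 27, 2002.
Filing on April 21, 2002 missed the February 27, 2002 deadline — the action is time-barred.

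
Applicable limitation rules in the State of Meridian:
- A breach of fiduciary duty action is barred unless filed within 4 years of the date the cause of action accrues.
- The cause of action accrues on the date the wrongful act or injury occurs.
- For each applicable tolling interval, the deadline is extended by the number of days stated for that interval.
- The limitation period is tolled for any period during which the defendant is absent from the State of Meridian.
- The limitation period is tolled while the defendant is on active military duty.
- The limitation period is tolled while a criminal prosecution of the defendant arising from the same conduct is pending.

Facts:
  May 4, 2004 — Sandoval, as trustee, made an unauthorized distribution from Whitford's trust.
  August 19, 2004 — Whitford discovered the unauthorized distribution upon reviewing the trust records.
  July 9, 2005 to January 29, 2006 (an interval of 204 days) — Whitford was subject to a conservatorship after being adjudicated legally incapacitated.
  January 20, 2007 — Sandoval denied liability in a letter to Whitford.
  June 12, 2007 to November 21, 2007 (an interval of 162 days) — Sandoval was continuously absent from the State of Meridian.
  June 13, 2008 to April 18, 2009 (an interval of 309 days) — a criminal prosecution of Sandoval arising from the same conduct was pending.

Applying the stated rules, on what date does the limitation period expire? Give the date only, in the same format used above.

August 18, 2009

The claim accrued on May 4, 2004, when the wrongful act occurred; under the stated occurrence rule the August 19, 2004 discovery does not delay accrual.
4 years from May 4, 2004 is May 4, 2008.
Because the defendant's absence from the jurisdiction ran from June 12, 2007 to November 21, 2007, the deadline is extended by 162 days to October 13, 2008.
The pending criminal prosecution from June 13, 2008 to April 18, 2009 tolled the period for 309 days, extending the deadline to August 18, 2009.
The plaintiff's legal incapacity from July 9, 2005 to January 29, 2006 does not toll the period, because no stated rule makes the plaintiff's incapacity a tolling event.
Nothing else in the chronology tolls or restarts the period.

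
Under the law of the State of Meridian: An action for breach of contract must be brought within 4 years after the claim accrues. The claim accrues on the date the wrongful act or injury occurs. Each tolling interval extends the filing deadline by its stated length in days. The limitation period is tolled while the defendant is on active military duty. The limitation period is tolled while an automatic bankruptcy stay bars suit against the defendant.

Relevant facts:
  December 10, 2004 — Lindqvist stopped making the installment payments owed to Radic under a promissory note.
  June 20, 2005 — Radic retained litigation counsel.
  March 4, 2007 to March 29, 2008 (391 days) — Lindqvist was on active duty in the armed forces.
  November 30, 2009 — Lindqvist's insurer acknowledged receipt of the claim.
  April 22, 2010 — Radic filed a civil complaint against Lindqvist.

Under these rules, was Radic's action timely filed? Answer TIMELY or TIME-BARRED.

The limitation period began to run on December 10, 2004.
Adding the 4 years base period to December 10, 2004 gives a deadline of December 10, 2008, before any tolling.
Because the defendant's active military service ran from March 4, 2007 to March 29, 2008, the deadline is extended by 391 days to January 5, 2010.
None of the other events listed affects the running of the period under the stated rules.
Filing on April 22, 2010 missed the January 5, 2010 deadline — the action is time-barred.

TIME-BARRED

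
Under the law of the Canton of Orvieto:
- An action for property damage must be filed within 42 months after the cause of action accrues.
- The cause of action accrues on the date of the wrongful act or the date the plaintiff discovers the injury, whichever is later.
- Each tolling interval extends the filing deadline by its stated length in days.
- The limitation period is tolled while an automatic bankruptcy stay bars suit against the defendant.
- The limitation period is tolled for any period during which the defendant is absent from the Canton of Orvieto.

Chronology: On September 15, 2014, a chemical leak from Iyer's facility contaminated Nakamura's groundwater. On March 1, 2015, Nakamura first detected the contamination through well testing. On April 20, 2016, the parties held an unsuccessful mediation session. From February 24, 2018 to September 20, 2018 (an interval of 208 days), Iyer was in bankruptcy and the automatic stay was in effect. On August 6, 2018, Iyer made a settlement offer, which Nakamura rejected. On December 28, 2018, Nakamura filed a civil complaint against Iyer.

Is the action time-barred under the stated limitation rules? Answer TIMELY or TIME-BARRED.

Because discovery on March 1, 2015 post-dates the September 15, 2014 act, accrual under the later-of rule falls on March 1, 2015.
Adding the 42 months base period to March 1, 2015 gives a deadline of September 1, 2018, before any tolling.
Because the automatic bankruptcy stay ran from February 24, 2018 to September 20, 2018, the deadline is extended by 208 days to March 28, 2019.
Nothing else in the chronology tolls or restarts the period.
Nakamura filed on December 28, 2018, before the March 28, 2019 deadline, so the action is timely.

TIMELY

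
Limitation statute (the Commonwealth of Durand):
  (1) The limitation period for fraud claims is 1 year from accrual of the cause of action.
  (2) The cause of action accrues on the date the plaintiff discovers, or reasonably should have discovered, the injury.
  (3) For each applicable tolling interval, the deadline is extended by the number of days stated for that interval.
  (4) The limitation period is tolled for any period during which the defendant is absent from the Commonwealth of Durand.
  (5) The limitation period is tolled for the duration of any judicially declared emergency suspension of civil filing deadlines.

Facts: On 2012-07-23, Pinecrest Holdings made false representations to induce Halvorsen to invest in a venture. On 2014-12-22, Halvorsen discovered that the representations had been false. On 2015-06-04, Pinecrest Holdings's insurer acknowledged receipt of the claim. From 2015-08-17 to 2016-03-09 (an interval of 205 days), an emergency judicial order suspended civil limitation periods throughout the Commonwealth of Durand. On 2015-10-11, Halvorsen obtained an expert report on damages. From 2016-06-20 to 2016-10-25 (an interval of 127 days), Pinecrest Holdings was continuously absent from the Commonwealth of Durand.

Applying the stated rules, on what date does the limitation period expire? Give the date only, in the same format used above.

2016-11-18

Under the discovery rule, the claim accrued on 2014-12-22, when Halvorsen discovered the injury — not on the 2012-07-23 date of the underlying act.
Adding the 1 year base period to 2014-12-22 gives a deadline of 2015-12-22, before any tolling.
Because the emergency suspension of filing deadlines ran from 2015-08-17 to 2016-03-09, the deadline is extended by 205 days to 2016-07-14.
Because the defendant's absence from the jurisdiction ran from 2016-06-20 to 2016-10-25, the deadline is extended by 127 days to 2016-11-18.
The other events in the timeline have no effect on the limitation period under the stated rules.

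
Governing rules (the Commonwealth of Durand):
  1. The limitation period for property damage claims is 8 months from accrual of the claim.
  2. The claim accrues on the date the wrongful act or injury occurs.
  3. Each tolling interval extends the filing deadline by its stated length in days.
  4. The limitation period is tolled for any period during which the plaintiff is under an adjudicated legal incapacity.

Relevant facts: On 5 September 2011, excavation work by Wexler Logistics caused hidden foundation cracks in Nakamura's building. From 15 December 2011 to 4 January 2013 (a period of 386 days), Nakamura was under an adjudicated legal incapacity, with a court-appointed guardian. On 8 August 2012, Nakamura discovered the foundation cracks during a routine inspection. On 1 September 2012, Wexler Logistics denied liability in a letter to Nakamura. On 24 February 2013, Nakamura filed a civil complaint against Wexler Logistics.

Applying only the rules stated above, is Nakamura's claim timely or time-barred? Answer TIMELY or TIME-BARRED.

The claim accrued on 5 September 2011, when the wrongful act occurred; under the stated occurrence rule the 8 August 2012 discovery does not delay accrual.
Adding the 8 months base period to 5 September 2011 gives a deadline of 5 May 2012, before any tolling.
Because the plaintiff's legal incapacity ran from 15 December 2011 to 4 January 2013, the deadline is extended by 386 days to 26 May 2013.
Nothing else in the chronology tolls or restarts the period.
Filing on 24 February 2013 beat the 26 May 2013 deadline — the action is timely.

TIMELY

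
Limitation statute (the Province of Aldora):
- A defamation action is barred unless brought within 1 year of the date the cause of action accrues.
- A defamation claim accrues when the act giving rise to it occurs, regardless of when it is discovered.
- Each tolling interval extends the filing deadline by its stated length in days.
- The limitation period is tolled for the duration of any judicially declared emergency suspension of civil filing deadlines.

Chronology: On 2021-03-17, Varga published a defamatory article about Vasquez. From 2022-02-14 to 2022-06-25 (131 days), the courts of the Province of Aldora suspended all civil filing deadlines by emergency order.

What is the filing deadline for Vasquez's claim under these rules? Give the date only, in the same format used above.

2022-07-26

The claim accrued on 2021-03-17, when the wrongful act occurred.
Adding the 1 year base period to 2021-03-17 gives a deadline of 2022-03-17, before any tolling.
The period was tolled for 131 days by the emergency suspension of filing deadlines (2022-02-14 to 2022-06-25), pushing the deadline to 2022-07-26.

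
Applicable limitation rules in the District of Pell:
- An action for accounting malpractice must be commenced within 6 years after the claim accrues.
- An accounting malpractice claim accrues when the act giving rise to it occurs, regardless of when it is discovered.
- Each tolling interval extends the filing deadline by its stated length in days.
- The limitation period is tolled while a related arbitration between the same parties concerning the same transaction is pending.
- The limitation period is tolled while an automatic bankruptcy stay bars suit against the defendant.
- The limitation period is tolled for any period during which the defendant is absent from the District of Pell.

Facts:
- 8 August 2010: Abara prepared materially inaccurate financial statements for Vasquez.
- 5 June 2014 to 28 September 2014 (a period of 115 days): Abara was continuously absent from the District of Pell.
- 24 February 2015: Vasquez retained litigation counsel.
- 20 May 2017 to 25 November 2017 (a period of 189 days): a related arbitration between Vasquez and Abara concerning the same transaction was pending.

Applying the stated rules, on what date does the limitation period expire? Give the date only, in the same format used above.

The claim accrued on 8 August 2010, when the wrongful act occurred.
The untolled deadline — 6 years after 8 August 2010 — is 8 August 2016.
Because the defendant's absence from the jurisdiction ran from 5 June 2014 to 28 September 2014, the deadline is extended by 115 days to 1 December 2016.
The pending related arbitration from 20 May 2017 to 25 November 2017 began after the period had already run on 1 December 2016, so it has no tolling effect.
Nothing else in the chronology tolls or restarts the period.

1 December 2016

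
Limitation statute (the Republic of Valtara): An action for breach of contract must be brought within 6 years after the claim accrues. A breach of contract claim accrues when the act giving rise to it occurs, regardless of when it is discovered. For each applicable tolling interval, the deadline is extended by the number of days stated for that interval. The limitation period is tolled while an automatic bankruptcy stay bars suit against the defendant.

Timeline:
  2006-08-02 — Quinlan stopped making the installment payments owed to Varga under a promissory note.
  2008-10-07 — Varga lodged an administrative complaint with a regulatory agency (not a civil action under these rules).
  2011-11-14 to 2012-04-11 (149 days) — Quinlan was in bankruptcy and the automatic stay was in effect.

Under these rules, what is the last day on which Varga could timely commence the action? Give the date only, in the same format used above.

The limitation period began to run on 2006-08-02.
6 years from 2006-08-02 is 2012-08-02.
The automatic bankruptcy stay from 2011-11-14 to 2012-04-11 tolled the period for 149 days, extending the deadline to 2012-12-29.
The other events in the timeline have no effect on the limitation period under the stated rules.

2012-12-29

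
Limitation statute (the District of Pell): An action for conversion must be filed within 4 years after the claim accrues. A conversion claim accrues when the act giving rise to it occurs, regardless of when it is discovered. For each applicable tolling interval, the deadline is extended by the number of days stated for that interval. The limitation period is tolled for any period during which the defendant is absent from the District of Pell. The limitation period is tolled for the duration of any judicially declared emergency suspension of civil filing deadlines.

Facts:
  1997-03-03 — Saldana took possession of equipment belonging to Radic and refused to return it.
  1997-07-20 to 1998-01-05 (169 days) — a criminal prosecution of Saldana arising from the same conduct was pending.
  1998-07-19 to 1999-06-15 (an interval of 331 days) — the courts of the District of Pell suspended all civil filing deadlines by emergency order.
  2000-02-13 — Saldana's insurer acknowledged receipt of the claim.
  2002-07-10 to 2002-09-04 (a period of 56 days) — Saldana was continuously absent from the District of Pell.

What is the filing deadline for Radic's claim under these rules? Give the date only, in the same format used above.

2002-01-28

The claim accrued on 1997-03-03, the date of the act.
4 years from 1997-03-03 is 2001-03-03.
The period was tolled for 331 days by the emergency suspension of filing deadlines (1998-07-19 to 1999-06-15), pushing the deadline to 2002-01-28.
By the time the defendant's absence from the jurisdiction began on 2002-07-10, the limitation period had already expired on 2002-01-28; that interval cannot revive it.
Although a criminal prosecution ran from 1997-07-20 to 1998-01-05, the stated rules do not make that a tolling event, so it is disregarded.
Nothing else in the chronology tolls or restarts the period.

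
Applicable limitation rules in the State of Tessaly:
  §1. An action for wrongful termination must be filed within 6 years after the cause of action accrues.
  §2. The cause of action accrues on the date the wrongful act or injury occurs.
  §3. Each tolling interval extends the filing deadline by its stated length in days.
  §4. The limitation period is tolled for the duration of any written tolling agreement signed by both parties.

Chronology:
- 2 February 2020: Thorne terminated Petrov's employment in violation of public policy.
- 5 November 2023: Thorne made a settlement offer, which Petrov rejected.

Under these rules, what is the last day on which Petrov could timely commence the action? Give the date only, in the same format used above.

The cause of action accrued on 2 February 2020, the date of the act.
The untolled deadline — 6 years after 2 February 2020 — is 2 February 2026.
Nothing else in the chronology tolls or restarts the period.

2 February 2026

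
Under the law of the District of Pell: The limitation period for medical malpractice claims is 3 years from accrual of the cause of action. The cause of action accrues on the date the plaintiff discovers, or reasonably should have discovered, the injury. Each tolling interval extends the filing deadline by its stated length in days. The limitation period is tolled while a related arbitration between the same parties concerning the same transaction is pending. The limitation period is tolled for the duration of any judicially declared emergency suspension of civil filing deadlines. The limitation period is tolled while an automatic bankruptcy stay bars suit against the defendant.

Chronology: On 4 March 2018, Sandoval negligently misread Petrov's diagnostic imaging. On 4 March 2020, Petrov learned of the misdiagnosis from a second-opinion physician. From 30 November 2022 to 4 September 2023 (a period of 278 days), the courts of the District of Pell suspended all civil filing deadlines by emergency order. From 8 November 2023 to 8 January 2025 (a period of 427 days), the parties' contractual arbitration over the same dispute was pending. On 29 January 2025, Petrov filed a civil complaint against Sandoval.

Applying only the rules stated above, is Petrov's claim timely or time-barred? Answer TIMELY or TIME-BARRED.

The claim did not accrue until Petrov discovered the injury on 4 March 2020; the 4 March 2018 act date does not start the clock under the stated rule.
The untolled deadline — 3 years after 4 March 2020 — is 4 March 2023.
Because the emergency suspension of filing deadlines ran from 30 November 2022 to 4 September 2023, the deadline is extended by 278 days to 7 December 2023.
The period was tolled for 427 days by the pending related arbitration (8 November 2023 to 8 January 2025), pushing the deadline to 6 February 2025.
Filing on 29 January 2025 beat the 6 February 2025 deadline — the action is timely.

TIMELY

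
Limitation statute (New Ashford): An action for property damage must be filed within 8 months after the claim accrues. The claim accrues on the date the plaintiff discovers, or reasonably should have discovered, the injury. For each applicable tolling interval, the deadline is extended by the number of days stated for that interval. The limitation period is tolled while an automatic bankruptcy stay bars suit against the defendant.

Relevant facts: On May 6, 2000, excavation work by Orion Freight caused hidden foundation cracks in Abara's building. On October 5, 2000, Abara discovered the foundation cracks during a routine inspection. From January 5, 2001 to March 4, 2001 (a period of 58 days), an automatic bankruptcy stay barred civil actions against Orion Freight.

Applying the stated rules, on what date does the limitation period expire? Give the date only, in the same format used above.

The claim did not accrue until Abara discovered the injury on October 5, 2000; the May 6, 2000 act date does not start the clock under the stated rule.
8 months from October 5, 2000 is June 5, 2001.
The automatic bankruptcy stay from January 5, 2001 to March 4, 2001 tolled the period for 58 days, extending the deadline to August 2, 2001.

August 2, 2001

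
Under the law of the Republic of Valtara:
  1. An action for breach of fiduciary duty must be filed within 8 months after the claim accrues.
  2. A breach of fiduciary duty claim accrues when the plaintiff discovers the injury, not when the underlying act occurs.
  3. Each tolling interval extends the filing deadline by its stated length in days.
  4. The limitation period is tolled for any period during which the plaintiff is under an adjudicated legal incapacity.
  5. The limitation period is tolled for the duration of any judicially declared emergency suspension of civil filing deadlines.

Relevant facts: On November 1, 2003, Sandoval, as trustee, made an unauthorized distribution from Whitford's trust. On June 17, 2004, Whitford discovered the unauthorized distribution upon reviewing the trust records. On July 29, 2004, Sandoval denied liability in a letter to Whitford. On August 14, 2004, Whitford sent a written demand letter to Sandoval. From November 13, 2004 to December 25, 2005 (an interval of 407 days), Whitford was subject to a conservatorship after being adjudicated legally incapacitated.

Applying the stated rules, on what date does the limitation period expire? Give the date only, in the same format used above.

The claim did not accrue until Whitford discovered the injury on June 17, 2004; the November 1, 2003 act date does not start the clock under the stated rule.
8 months from June 17, 2004 is February 17, 2005.
Because the plaintiff's legal incapacity ran from November 13, 2004 to December 25, 2005, the deadline is extended by 407 days to March 31, 2006.
The other events in the timeline have no effect on the limitation period under the stated rules.

March 31, 2006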